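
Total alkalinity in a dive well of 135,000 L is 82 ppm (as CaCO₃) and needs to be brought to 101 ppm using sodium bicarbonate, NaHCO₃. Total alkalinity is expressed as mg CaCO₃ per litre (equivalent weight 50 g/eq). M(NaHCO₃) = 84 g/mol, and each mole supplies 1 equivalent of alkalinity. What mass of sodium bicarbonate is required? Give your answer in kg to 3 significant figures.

4.31 kg

Alkalinity to add: (101 − 82) = 19 mg/L as CaCO₃ × 135,000 L = 2565 g as CaCO₃.
Equivalents: 2565 g ÷ 50 g/eq = 51.3 eq.
NaHCO₃ supplies 1 eq per mole → 51.3 mol.
Mass: 51.3 mol × 84 g/mol = 4309 g.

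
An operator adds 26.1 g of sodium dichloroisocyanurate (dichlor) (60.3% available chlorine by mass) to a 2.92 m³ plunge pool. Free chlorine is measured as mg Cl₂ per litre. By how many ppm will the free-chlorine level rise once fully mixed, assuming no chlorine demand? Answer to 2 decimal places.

5.39 ppm

Volume: 2.92 m³ = 2,920 L.
Available chlorine delivered: 26.1 g × 0.603 = 15.74 g as Cl₂.
Concentration rise: 15.74 g / 2,920 L = 5.39 mg/L = 5.39 ppm.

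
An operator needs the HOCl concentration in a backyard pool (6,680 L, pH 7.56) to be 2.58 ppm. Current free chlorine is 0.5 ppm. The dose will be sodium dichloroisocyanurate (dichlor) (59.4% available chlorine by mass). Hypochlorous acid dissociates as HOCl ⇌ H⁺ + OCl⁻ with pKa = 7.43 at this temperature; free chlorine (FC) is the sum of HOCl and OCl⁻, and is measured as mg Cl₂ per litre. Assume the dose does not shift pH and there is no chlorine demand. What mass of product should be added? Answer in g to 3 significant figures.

[OCl⁻]/[HOCl] = 10^(pH − pKa) = 10^(7.56 − 7.43) = 1.349; fraction as HOCl = 1/(1 + 1.349) = 0.4257.
Free chlorine required for 2.58 ppm HOCl: 2.58 / 0.4257 = 6.06 ppm.
FC to add: 6.06 − 0.5 = 5.56 mg/L as Cl₂.
Cl₂ equivalent: 5.56 mg/L × 6,680 L = 37.14 g.
Product at 59.4% available Cl: 37.14 / 0.594 = 62.53 g.

62.5 g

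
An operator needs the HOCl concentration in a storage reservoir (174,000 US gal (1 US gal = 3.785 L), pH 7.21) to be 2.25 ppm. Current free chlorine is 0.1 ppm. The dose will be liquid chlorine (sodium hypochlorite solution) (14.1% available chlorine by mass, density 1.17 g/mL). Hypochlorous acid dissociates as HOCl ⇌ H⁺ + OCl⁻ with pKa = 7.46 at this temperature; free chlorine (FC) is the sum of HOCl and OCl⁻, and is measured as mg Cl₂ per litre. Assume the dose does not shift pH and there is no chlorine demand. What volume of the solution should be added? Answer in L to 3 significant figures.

Volume: 174,000 US gal × 3.785 L/gal = 658,590 L.
[OCl⁻]/[HOCl] = 10^(pH − pKa) = 10^(7.21 − 7.46) = 0.5623; fraction as HOCl = 1/(1 + 0.5623) = 0.6401.
Free chlorine required for 2.25 ppm HOCl: 2.25 / 0.6401 = 3.515 ppm.
FC to add: 3.515 − 0.1 = 3.415 mg/L as Cl₂.
Cl₂ equivalent: 3.415 mg/L × 658,590 L = 2249 g.
Product at 14.1% available Cl: 2249 / 0.141 = 15,950 g.
Volume: 15,950 g ÷ 1.17 g/mL = 13,630 mL.

13.6 L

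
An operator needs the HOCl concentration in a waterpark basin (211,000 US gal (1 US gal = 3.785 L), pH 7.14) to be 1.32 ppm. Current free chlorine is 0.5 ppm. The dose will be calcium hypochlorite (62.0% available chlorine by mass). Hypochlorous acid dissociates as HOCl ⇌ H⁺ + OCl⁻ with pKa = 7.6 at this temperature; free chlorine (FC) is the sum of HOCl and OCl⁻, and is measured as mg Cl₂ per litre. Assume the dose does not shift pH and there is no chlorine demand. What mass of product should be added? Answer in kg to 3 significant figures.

Volume: 211,000 US gal × 3.785 L/gal = 798,635 L.
[OCl⁻]/[HOCl] = 10^(pH − pKa) = 10^(7.14 − 7.6) = 0.3467; fraction as HOCl = 1/(1 + 0.3467) = 0.7425.
Free chlorine required for 1.32 ppm HOCl: 1.32 / 0.7425 = 1.778 ppm.
FC to add: 1.778 − 0.5 = 1.278 mg/L as Cl₂.
Cl₂ equivalent: 1.278 mg/L × 798,635 L = 1020 g.
Product at 62.0% available Cl: 1020 / 0.62 = 1646 g.

1.65 kg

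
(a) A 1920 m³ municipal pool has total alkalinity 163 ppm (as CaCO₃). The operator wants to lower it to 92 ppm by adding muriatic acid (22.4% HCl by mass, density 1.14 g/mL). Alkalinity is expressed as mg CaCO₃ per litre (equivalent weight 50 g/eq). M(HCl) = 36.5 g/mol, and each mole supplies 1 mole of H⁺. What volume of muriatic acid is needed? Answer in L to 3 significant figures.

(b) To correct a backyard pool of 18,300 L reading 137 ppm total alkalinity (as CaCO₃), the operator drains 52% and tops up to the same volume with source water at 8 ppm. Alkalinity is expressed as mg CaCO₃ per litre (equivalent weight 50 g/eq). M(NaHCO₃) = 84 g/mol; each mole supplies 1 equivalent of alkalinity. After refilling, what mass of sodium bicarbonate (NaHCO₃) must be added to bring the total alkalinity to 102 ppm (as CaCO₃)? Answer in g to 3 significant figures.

(a) 390 L; (b) 986 g

(a) Volume: 1920 m³ = 1,920,000 L.
(a) Alkalinity to neutralize: (163 − 92) = 71 mg/L as CaCO₃ × 1,920,000 L = 136,300 g as CaCO₃.
(a) Equivalents of H⁺ required: 136,300 ÷ 50 g/eq = 2726 eq = 2726 mol HCl.
(a) Mass of HCl: 2726 × 36.5 = 99,510 g.
(a) Mass of 22.4% solution: 99,510 / 0.224 = 444,300 g.
(a) Volume: 444,300 g ÷ 1.14 g/mL = 389,700 mL.

(b) After draining 52% and refilling: 137 × 0.48 + 8 × 0.52 = 69.92 ppm.
(b) Deficit to target: 102 − 69.92 = 32.08 mg/L.
(b) As CaCO₃: 32.08 mg/L × 18,300 L = 587.1 g; ÷ 50 g/eq ÷ 1 = 11.74 mol NaHCO₃.
(b) Mass: 11.74 × 84 = 986.3 g.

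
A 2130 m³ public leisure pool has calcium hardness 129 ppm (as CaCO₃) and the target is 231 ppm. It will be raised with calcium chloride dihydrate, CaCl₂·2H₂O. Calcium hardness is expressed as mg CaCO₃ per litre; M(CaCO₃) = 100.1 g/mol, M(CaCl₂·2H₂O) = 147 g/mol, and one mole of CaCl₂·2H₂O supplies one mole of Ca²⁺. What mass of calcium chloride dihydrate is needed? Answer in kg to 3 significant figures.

319 kg

Volume: 2130 m³ = 2,130,000 L.
Hardness to add: (231 − 129) = 102 mg/L as CaCO₃ × 2,130,000 L = 217,300 g as CaCO₃.
Moles of Ca²⁺ (1 mol Ca²⁺ ≡ 1 mol CaCO₃): 217,300 / 100.1 g/mol = 2170 mol.
Mass of CaCl₂·2H₂O: 2170 × 147 = 319,100 g.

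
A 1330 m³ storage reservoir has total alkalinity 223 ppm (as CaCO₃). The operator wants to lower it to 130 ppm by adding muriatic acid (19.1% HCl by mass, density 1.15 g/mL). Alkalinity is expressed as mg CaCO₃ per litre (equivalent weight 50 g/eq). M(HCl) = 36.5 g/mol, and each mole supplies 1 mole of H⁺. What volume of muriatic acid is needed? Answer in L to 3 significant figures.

411 L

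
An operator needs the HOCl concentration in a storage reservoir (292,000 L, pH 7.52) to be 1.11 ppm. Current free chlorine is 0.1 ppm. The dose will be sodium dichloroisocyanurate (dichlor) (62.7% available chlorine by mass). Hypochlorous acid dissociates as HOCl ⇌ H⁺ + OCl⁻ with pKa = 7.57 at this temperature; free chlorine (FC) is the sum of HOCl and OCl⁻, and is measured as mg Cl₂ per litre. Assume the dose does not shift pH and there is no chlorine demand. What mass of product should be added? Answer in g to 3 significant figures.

931 g

[OCl⁻]/[HOCl] = 10^(pH − pKa) = 10^(7.52 − 7.57) = 0.8913; fraction as HOCl = 1/(1 + 0.8913) = 0.5288.
Free chlorine required for 1.11 ppm HOCl: 1.11 / 0.5288 = 2.099 ppm.
FC to add: 2.099 − 0.1 = 1.999 mg/L as Cl₂.
Cl₂ equivalent: 1.999 mg/L × 292,000 L = 583.8 g.
Product at 62.7% available Cl: 583.8 / 0.627 = 931.1 g.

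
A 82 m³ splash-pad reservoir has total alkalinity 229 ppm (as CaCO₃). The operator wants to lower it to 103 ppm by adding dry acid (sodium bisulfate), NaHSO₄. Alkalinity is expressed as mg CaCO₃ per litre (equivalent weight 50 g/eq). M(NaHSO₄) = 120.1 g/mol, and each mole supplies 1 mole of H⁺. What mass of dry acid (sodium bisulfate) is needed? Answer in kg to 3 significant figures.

24.8 kg

Volume: 82 m³ = 82,000 L.
Alkalinity to neutralize: (229 − 103) = 126 mg/L as CaCO₃ × 82,000 L = 10,330 g as CaCO₃.
Equivalents of H⁺ required: 10,330 ÷ 50 g/eq = 206.6 eq = 206.6 mol NaHSO₄.
Mass of NaHSO₄: 206.6 × 120.1 = 24,820 g.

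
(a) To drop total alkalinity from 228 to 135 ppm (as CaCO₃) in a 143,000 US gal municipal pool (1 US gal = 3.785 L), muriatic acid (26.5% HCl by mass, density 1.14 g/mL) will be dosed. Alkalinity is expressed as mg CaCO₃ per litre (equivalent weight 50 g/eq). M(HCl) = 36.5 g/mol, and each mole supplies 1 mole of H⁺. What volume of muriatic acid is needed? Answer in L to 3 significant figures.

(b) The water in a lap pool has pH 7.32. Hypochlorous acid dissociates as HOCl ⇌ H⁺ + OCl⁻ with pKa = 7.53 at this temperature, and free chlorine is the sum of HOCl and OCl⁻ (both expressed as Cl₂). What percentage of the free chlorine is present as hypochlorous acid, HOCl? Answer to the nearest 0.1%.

(a) 122 L; (b) 61.9%

(a) Volume: 143,000 US gal × 3.785 L/gal = 541,255 L.
(a) Alkalinity to neutralize: (228 − 135) = 93 mg/L as CaCO₃ × 541,255 L = 50,340 g as CaCO₃.
(a) Equivalents of H⁺ required: 50,340 ÷ 50 g/eq = 1007 eq = 1007 mol HCl.
(a) Mass of HCl: 1007 × 36.5 = 36,750 g.
(a) Mass of 26.5% solution: 36,750 / 0.265 = 138,700 g.
(a) Volume: 138,700 g ÷ 1.14 g/mL = 121,600 mL.

(b) [OCl⁻]/[HOCl] = 10^(pH − pKa) = 10^(7.32 − 7.53) = 10^-0.21 = 0.6166.
(b) Fraction as HOCl = 1 / (1 + 0.6166) = 0.6186.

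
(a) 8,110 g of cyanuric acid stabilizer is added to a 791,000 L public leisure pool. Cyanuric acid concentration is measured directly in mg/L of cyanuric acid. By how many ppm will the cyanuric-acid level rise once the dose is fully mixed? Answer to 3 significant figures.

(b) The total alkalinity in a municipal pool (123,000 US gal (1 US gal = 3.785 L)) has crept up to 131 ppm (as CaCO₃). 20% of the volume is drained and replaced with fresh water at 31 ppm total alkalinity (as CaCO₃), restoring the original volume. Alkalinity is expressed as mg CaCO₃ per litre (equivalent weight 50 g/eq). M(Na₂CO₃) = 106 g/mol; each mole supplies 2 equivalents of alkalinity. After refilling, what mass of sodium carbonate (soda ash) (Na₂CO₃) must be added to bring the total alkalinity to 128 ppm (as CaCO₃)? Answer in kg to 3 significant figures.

(a) Rise: 8,110 g / 791,000 L × 1000 = 10.25 mg/L.

(b) Volume: 123,000 US gal × 3.785 L/gal = 465,555 L.
(b) After draining 20% and refilling: 131 × 0.80 + 31 × 0.20 = 111 ppm.
(b) Deficit to target: 128 − 111 = 17 mg/L.
(b) As CaCO₃: 17 mg/L × 465,555 L = 7914 g; ÷ 50 g/eq ÷ 2 = 79.14 mol Na₂CO₃.
(b) Mass: 79.14 × 106 = 8389 g.

(a) 10.3 ppm; (b) 8.39 kg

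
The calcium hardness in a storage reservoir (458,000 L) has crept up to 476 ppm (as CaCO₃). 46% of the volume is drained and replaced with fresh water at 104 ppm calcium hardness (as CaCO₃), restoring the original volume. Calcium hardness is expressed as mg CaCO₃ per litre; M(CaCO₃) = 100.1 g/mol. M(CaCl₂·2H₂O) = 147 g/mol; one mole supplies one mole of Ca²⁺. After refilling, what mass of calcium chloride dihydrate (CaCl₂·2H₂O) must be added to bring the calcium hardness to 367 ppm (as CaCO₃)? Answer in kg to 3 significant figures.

41.8 kg

After draining 46% and refilling: 476 × 0.54 + 104 × 0.46 = 304.88 ppm.
Deficit to target: 367 − 304.88 = 62.12 mg/L.
As CaCO₃: 62.12 mg/L × 458,000 L = 28,450 g; ÷ 100.1 = 284.2 mol Ca²⁺.
Mass: 284.2 × 147 = 41,780 g.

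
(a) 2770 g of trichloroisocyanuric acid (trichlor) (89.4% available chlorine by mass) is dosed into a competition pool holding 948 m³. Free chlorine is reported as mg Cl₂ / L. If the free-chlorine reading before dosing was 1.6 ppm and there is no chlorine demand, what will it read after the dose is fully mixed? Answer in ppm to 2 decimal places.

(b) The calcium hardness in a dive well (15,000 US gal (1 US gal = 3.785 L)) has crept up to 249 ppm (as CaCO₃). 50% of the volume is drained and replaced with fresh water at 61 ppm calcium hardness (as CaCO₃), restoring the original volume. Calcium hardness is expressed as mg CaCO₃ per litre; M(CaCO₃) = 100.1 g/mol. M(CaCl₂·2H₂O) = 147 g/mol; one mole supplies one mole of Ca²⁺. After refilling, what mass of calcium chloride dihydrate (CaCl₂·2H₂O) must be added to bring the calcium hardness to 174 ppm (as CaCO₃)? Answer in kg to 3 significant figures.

(a) Volume: 948 m³ = 948,000 L.
(a) Available chlorine delivered: 2770 g × 0.894 = 2476 g as Cl₂.
(a) Concentration rise: 2476 g / 948,000 L = 2.612 mg/L = 2.61 ppm.
(a) Final FC: 1.6 + 2.61 = 4.21 ppm.

(b) Volume: 15,000 US gal × 3.785 L/gal = 56,775 L.
(b) After draining 50% and refilling: 249 × 0.50 + 61 × 0.50 = 155 ppm.
(b) Deficit to target: 174 − 155 = 19 mg/L.
(b) As CaCO₃: 19 mg/L × 56,775 L = 1079 g; ÷ 100.1 = 10.78 mol Ca²⁺.
(b) Mass: 10.78 × 147 = 1584 g.

(a) 4.21 ppm; (b) 1.58 kg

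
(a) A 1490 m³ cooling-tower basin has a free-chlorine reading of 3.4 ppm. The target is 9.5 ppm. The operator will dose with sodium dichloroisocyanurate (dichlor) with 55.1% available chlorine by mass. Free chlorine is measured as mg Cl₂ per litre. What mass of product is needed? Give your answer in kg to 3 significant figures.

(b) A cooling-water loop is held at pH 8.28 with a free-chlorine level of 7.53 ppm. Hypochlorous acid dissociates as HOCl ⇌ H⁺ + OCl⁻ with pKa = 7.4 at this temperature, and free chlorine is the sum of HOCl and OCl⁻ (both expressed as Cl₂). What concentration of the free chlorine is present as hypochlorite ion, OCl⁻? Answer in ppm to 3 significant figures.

(a) 16.5 kg; (b) 6.65 ppm

(a) Volume: 1490 m³ = 1,490,000 L.
(a) Chlorine deficit: 9.5 − 3.4 = 6.1 ppm = 6.1 mg/L as Cl₂.
(a) Cl₂ equivalent needed: 6.1 mg/L × 1,490,000 L = 9,089,000 mg = 9089 g.
(a) Product at 55.1% available chlorine: 9089 / 0.551 = 16,500 g.

(b) [OCl⁻]/[HOCl] = 10^(pH − pKa) = 10^(8.28 − 7.4) = 10^0.88 = 7.586.
(b) Fraction as HOCl = 1 / (1 + 7.586) = 0.1165.
(b) OCl⁻ = (1 − 0.1165) × 7.53 ppm = 6.653 ppm.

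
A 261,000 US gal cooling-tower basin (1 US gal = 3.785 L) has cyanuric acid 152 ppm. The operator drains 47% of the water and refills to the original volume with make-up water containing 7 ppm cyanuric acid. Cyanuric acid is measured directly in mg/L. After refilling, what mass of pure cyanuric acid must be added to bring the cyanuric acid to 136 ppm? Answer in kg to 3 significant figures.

Volume: 261,000 US gal × 3.785 L/gal = 987,885 L.
After draining 47% and refilling: 152 × 0.53 + 7 × 0.47 = 83.85 ppm.
Deficit to target: 136 − 83.85 = 52.15 mg/L.
Mass: 52.15 mg/L × 987,885 L = 51,520 g cyanuric acid.

51.5 kg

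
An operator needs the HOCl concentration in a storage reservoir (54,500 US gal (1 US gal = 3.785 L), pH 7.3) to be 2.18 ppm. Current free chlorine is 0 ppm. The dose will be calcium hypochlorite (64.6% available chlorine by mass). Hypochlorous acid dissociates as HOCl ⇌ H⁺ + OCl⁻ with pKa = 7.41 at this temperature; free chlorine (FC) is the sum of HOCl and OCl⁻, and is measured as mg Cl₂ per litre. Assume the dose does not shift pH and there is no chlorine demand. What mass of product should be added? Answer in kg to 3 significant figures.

1.24 kg

Volume: 54,500 US gal × 3.785 L/gal = 206,282 L.
[OCl⁻]/[HOCl] = 10^(pH − pKa) = 10^(7.3 − 7.41) = 0.7762; fraction as HOCl = 1/(1 + 0.7762) = 0.563.
Free chlorine required for 2.18 ppm HOCl: 2.18 / 0.563 = 3.872 ppm.
FC to add: 3.872 − 0 = 3.872 mg/L as Cl₂.
Cl₂ equivalent: 3.872 mg/L × 206,282 L = 798.8 g.
Product at 64.6% available Cl: 798.8 / 0.646 = 1236 g.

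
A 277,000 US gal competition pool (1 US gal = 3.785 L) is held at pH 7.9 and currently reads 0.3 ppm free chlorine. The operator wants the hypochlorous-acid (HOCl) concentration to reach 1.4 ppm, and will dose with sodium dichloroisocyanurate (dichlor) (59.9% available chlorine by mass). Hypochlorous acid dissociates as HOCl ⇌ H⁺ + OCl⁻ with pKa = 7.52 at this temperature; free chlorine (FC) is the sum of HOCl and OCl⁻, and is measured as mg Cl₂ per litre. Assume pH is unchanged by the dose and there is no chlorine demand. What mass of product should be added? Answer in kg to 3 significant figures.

Volume: 277,000 US gal × 3.785 L/gal = 1,048,445 L.
[OCl⁻]/[HOCl] = 10^(pH − pKa) = 10^(7.9 − 7.52) = 2.399; fraction as HOCl = 1/(1 + 2.399) = 0.2942.
Free chlorine required for 1.4 ppm HOCl: 1.4 / 0.2942 = 4.758 ppm.
FC to add: 4.758 − 0.3 = 4.458 mg/L as Cl₂.
Cl₂ equivalent: 4.458 mg/L × 1,048,445 L = 4674 g.
Product at 59.9% available Cl: 4674 / 0.599 = 7804 g.

7.80 kg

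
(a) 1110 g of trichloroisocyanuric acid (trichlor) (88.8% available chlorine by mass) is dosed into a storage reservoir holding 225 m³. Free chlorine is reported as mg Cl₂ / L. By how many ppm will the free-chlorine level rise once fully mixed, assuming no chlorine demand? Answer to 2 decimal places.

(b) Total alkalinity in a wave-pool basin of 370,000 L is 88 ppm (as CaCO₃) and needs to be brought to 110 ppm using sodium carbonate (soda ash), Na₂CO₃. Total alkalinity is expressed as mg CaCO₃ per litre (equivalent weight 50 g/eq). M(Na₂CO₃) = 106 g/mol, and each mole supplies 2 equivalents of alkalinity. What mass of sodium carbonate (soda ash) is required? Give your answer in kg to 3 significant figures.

(a) 4.38 ppm; (b) 8.63 kg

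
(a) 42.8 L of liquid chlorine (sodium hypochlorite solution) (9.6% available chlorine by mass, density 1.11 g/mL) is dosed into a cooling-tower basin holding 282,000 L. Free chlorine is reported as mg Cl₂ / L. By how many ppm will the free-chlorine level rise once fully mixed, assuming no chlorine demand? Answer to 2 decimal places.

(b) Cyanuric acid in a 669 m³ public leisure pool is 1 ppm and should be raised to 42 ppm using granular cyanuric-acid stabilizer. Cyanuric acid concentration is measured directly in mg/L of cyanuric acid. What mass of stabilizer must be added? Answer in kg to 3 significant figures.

(a) Mass of solution: 42.8 L × 1000 mL/L × 1.11 g/mL = 47,510 g.
(a) Available chlorine delivered: 47,510 g × 0.096 = 4561 g as Cl₂.
(a) Concentration rise: 4561 g / 282,000 L = 16.17 mg/L = 16.17 ppm.

(b) Volume: 669 m³ = 669,000 L.
(b) CYA to add: (42 − 1) = 41 mg/L × 669,000 L = 27,430 g cyanuric acid.

(a) 16.17 ppm; (b) 27.4 kg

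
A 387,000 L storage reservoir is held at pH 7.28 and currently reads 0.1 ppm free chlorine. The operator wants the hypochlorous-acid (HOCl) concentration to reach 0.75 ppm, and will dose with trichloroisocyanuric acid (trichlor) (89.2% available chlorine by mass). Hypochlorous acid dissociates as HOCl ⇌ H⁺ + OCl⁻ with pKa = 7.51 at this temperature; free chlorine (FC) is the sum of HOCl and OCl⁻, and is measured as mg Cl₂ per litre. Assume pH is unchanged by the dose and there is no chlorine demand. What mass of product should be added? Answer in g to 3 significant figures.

[OCl⁻]/[HOCl] = 10^(pH − pKa) = 10^(7.28 − 7.51) = 0.5888; fraction as HOCl = 1/(1 + 0.5888) = 0.6294.
Free chlorine required for 0.75 ppm HOCl: 0.75 / 0.6294 = 1.192 ppm.
FC to add: 1.192 − 0.1 = 1.092 mg/L as Cl₂.
Cl₂ equivalent: 1.092 mg/L × 387,000 L = 422.5 g.
Product at 89.2% available Cl: 422.5 / 0.892 = 473.6 g.

474 g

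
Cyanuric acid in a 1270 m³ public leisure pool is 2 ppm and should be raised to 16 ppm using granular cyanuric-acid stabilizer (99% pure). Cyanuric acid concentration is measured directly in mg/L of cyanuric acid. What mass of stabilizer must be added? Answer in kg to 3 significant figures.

Volume: 1270 m³ = 1,270,000 L.
CYA to add: (16 − 2) = 14 mg/L × 1,270,000 L = 17,780 g cyanuric acid.
At 99% purity: 17,780 / 0.99 = 17,960 g product.

18.0 kg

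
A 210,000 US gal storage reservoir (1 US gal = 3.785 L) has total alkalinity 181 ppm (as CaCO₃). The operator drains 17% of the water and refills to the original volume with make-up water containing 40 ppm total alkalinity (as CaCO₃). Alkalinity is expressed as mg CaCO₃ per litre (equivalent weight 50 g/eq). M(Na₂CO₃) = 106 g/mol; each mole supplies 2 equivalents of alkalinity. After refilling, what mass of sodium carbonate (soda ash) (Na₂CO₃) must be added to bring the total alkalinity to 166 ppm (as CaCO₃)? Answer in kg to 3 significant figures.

Volume: 210,000 US gal × 3.785 L/gal = 794,850 L.
After draining 17% and refilling: 181 × 0.83 + 40 × 0.17 = 157.03 ppm.
Deficit to target: 166 − 157.03 = 8.97 mg/L.
As CaCO₃: 8.97 mg/L × 794,850 L = 7130 g; ÷ 50 g/eq ÷ 2 = 71.3 mol Na₂CO₃.
Mass: 71.3 × 106 = 7558 g.

7.56 kg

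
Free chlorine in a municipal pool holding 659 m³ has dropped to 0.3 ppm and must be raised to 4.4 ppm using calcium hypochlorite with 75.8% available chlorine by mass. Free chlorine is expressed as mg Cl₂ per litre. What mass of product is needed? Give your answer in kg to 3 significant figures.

3.56 kg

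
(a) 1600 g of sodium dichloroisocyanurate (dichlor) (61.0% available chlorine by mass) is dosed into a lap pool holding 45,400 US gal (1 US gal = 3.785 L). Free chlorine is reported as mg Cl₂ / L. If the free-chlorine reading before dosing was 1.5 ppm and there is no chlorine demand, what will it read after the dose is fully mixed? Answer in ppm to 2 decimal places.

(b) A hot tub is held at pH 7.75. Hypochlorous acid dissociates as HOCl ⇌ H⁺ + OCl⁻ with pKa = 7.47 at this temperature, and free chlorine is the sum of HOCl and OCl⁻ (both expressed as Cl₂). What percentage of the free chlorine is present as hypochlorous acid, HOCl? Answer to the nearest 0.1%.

(a) Volume: 45,400 US gal × 3.785 L/gal = 171,839 L.
(a) Available chlorine delivered: 1600 g × 0.61 = 976 g as Cl₂.
(a) Concentration rise: 976 g / 171,839 L = 5.68 mg/L = 5.68 ppm.
(a) Final FC: 1.5 + 5.68 = 7.18 ppm.

(b) [OCl⁻]/[HOCl] = 10^(pH − pKa) = 10^(7.75 − 7.47) = 10^0.28 = 1.905.
(b) Fraction as HOCl = 1 / (1 + 1.905) = 0.3442.

(a) 7.18 ppm; (b) 34.4%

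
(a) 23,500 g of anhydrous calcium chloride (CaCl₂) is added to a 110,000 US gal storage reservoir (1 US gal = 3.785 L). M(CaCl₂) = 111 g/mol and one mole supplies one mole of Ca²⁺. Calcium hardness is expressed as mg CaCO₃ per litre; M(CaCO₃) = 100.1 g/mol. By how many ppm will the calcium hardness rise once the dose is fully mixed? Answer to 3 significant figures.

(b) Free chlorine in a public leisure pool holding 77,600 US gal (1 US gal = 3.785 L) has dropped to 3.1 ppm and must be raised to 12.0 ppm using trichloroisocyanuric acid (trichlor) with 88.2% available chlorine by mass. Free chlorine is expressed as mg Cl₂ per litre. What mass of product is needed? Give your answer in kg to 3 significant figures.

(a) 50.9 ppm; (b) 2.96 kg

(a) Volume: 110,000 US gal × 3.785 L/gal = 416,350 L.
(a) Moles of Ca²⁺: 23,500 g ÷ 111 g/mol = 211.7 mol.
(a) As CaCO₃: 211.7 mol × 100.1 g/mol = 21,190 g.
(a) Rise: 21,190 g / 416,350 L × 1000 = 50.9 mg/L.

(b) Volume: 77,600 US gal × 3.785 L/gal = 293,716 L.
(b) Chlorine deficit: 12.0 − 3.1 = 8.9 ppm = 8.9 mg/L as Cl₂.
(b) Cl₂ equivalent needed: 8.9 mg/L × 293,716 L = 2,614,000 mg = 2614 g.
(b) Product at 88.2% available chlorine: 2614 / 0.882 = 2964 g.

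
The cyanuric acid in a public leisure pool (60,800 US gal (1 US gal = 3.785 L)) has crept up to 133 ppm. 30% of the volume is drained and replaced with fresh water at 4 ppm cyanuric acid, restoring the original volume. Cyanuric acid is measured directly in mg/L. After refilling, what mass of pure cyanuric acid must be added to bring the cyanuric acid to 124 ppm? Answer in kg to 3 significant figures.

Volume: 60,800 US gal × 3.785 L/gal = 230,128 L.
After draining 30% and refilling: 133 × 0.70 + 4 × 0.30 = 94.3 ppm.
Deficit to target: 124 − 94.3 = 29.7 mg/L.
Mass: 29.7 mg/L × 230,128 L = 6835 g cyanuric acid.

6.83 kg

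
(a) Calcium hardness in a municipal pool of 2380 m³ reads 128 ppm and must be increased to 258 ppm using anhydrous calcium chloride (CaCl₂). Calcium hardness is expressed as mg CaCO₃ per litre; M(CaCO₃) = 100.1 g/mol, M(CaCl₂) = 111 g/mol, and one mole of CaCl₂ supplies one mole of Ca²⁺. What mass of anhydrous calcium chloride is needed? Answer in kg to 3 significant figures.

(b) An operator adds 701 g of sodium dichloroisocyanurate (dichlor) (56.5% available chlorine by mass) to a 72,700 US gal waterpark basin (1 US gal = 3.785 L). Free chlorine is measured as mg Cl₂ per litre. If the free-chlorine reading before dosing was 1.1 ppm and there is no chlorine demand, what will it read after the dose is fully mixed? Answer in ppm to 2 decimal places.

(a) Volume: 2380 m³ = 2,380,000 L.
(a) Hardness to add: (258 − 128) = 130 mg/L as CaCO₃ × 2,380,000 L = 309,400 g as CaCO₃.
(a) Moles of Ca²⁺ (1 mol Ca²⁺ ≡ 1 mol CaCO₃): 309,400 / 100.1 g/mol = 3091 mol.
(a) Mass of CaCl₂: 3091 × 111 = 343,100 g.

(b) Volume: 72,700 US gal × 3.785 L/gal = 275,170 L.
(b) Available chlorine delivered: 701 g × 0.565 = 396.1 g as Cl₂.
(b) Concentration rise: 396.1 g / 275,170 L = 1.439 mg/L = 1.44 ppm.
(b) Final FC: 1.1 + 1.44 = 2.54 ppm.

(a) 343 kg; (b) 2.54 ppm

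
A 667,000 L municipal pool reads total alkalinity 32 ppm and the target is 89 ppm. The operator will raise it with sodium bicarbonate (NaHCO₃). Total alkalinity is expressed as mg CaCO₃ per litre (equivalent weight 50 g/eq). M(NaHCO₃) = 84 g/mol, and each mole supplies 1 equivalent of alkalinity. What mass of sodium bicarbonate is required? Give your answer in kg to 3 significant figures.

Alkalinity to add: (89 − 32) = 57 mg/L as CaCO₃ × 667,000 L = 38,020 g as CaCO₃.
Equivalents: 38,020 g ÷ 50 g/eq = 760.4 eq.
NaHCO₃ supplies 1 eq per mole → 760.4 mol.
Mass: 760.4 mol × 84 g/mol = 63,870 g.

63.9 kg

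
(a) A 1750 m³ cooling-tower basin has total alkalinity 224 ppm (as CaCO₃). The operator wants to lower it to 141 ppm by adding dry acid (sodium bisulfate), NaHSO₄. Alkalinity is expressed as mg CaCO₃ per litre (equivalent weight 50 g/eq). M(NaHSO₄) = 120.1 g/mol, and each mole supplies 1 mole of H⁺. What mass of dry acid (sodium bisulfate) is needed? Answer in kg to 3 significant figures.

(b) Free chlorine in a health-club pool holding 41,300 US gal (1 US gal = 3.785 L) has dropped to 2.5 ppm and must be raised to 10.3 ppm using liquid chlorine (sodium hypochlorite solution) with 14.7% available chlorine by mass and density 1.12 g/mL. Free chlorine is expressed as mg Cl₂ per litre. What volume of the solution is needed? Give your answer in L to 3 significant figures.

(a) 349 kg; (b) 7.41 L

(a) Volume: 1750 m³ = 1,750,000 L.
(a) Alkalinity to neutralize: (224 − 141) = 83 mg/L as CaCO₃ × 1,750,000 L = 145,200 g as CaCO₃.
(a) Equivalents of H⁺ required: 145,200 ÷ 50 g/eq = 2905 eq = 2905 mol NaHSO₄.
(a) Mass of NaHSO₄: 2905 × 120.1 = 348,900 g.

(b) Volume: 41,300 US gal × 3.785 L/gal = 156,320 L.
(b) Chlorine deficit: 10.3 − 2.5 = 7.8 ppm = 7.8 mg/L as Cl₂.
(b) Cl₂ equivalent needed: 7.8 mg/L × 156,320 L = 1,219,000 mg = 1219 g.
(b) Product at 14.7% available chlorine: 1219 / 0.147 = 8295 g.
(b) Volume at density 1.12 g/mL: 8295 g ÷ 1.12 g/mL = 7406 mL.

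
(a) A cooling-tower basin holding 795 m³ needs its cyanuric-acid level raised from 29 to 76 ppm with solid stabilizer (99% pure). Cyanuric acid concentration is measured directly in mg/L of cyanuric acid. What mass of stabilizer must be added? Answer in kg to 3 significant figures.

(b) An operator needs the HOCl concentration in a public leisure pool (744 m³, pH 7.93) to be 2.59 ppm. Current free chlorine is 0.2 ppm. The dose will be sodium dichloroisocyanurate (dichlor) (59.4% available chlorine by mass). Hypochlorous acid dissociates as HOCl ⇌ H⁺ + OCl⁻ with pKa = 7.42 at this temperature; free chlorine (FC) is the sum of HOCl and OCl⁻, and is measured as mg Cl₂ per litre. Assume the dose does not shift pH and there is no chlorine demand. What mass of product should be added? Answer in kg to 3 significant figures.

(a) 37.7 kg; (b) 13.5 kg

(a) Volume: 795 m³ = 795,000 L.
(a) CYA to add: (76 − 29) = 47 mg/L × 795,000 L = 37,360 g cyanuric acid.
(a) At 99% purity: 37,360 / 0.99 = 37,740 g product.

(b) Volume: 744 m³ = 744,000 L.
(b) [OCl⁻]/[HOCl] = 10^(pH − pKa) = 10^(7.93 − 7.42) = 3.236; fraction as HOCl = 1/(1 + 3.236) = 0.2361.
(b) Free chlorine required for 2.59 ppm HOCl: 2.59 / 0.2361 = 10.97 ppm.
(b) FC to add: 10.97 − 0.2 = 10.77 mg/L as Cl₂.
(b) Cl₂ equivalent: 10.77 mg/L × 744,000 L = 8014 g.
(b) Product at 59.4% available Cl: 8014 / 0.594 = 13,490 g.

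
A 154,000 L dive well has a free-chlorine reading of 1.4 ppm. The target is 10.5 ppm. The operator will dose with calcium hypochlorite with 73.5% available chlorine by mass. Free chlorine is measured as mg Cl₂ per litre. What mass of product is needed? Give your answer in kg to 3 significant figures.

1.91 kg

Chlorine deficit: 10.5 − 1.4 = 9.1 ppm = 9.1 mg/L as Cl₂.
Cl₂ equivalent needed: 9.1 mg/L × 154,000 L = 1,401,000 mg = 1401 g.
Product at 73.5% available chlorine: 1401 / 0.735 = 1907 g.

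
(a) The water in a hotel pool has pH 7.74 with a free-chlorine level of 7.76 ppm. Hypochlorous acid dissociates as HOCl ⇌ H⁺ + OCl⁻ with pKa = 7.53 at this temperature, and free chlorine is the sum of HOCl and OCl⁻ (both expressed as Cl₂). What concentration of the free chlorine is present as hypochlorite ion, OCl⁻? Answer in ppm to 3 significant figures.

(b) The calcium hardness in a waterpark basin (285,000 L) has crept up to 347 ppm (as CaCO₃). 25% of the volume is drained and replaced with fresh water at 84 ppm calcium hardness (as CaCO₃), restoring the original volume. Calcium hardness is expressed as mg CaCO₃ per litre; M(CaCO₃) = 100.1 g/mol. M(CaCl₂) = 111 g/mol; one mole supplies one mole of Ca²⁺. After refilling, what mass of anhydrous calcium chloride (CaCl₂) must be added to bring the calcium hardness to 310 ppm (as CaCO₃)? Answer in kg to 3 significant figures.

(a) [OCl⁻]/[HOCl] = 10^(pH − pKa) = 10^(7.74 − 7.53) = 10^0.21 = 1.622.
(a) Fraction as HOCl = 1 / (1 + 1.622) = 0.3814.
(a) OCl⁻ = (1 − 0.3814) × 7.76 ppm = 4.8 ppm.

(b) After draining 25% and refilling: 347 × 0.75 + 84 × 0.25 = 281.25 ppm.
(b) Deficit to target: 310 − 281.25 = 28.75 mg/L.
(b) As CaCO₃: 28.75 mg/L × 285,000 L = 8194 g; ÷ 100.1 = 81.86 mol Ca²⁺.
(b) Mass: 81.86 × 111 = 9086 g.

(a) 4.80 ppm; (b) 9.09 kg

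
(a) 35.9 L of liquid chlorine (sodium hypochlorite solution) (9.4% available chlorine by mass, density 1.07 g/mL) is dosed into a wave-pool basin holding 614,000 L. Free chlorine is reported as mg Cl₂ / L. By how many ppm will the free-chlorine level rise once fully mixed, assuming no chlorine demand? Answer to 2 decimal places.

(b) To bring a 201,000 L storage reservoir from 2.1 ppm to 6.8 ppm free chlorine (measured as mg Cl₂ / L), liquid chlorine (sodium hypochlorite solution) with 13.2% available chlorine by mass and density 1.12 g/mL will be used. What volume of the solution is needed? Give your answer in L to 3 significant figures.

(a) Mass of solution: 35.9 L × 1000 mL/L × 1.07 g/mL = 38,410 g.
(a) Available chlorine delivered: 38,410 g × 0.094 = 3611 g as Cl₂.
(a) Concentration rise: 3611 g / 614,000 L = 5.881 mg/L = 5.88 ppm.

(b) Chlorine deficit: 6.8 − 2.1 = 4.7 ppm = 4.7 mg/L as Cl₂.
(b) Cl₂ equivalent needed: 4.7 mg/L × 201,000 L = 944,700 mg = 944.7 g.
(b) Product at 13.2% available chlorine: 944.7 / 0.132 = 7157 g.
(b) Volume at density 1.12 g/mL: 7157 g ÷ 1.12 g/mL = 6390 mL.

(a) 5.88 ppm; (b) 6.39 L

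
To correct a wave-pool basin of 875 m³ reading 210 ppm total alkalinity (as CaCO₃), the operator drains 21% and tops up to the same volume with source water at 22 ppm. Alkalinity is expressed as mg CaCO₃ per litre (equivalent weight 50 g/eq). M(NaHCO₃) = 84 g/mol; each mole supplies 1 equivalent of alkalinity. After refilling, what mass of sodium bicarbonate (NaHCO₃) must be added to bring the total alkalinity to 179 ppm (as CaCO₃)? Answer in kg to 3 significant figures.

12.5 kg

Volume: 875 m³ = 875,000 L.
After draining 21% and refilling: 210 × 0.79 + 22 × 0.21 = 170.52 ppm.
Deficit to target: 179 − 170.52 = 8.48 mg/L.
As CaCO₃: 8.48 mg/L × 875,000 L = 7420 g; ÷ 50 g/eq ÷ 1 = 148.4 mol NaHCO₃.
Mass: 148.4 × 84 = 12,470 g.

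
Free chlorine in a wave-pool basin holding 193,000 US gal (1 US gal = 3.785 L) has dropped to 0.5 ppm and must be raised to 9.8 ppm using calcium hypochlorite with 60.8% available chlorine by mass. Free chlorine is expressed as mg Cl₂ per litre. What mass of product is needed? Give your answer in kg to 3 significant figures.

Volume: 193,000 US gal × 3.785 L/gal = 730,505 L.
Chlorine deficit: 9.8 − 0.5 = 9.3 ppm = 9.3 mg/L as Cl₂.
Cl₂ equivalent needed: 9.3 mg/L × 730,505 L = 6,794,000 mg = 6794 g.
Product at 60.8% available chlorine: 6794 / 0.608 = 11,170 g.

11.2 kg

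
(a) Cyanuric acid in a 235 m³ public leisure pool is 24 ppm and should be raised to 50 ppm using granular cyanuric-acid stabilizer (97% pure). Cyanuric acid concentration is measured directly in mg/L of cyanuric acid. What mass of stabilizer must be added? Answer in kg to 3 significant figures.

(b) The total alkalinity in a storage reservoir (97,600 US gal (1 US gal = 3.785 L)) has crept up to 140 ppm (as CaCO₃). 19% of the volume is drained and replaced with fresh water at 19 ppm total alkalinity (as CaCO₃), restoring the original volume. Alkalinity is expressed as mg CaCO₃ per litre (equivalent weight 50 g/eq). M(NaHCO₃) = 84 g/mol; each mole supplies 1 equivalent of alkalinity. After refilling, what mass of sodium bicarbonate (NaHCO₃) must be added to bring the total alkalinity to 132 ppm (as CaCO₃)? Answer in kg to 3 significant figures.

(a) Volume: 235 m³ = 235,000 L.
(a) CYA to add: (50 − 24) = 26 mg/L × 235,000 L = 6110 g cyanuric acid.
(a) At 97% purity: 6110 / 0.97 = 6299 g product.

(b) Volume: 97,600 US gal × 3.785 L/gal = 369,416 L.
(b) After draining 19% and refilling: 140 × 0.81 + 19 × 0.19 = 117.01 ppm.
(b) Deficit to target: 132 − 117.01 = 14.99 mg/L.
(b) As CaCO₃: 14.99 mg/L × 369,416 L = 5538 g; ÷ 50 g/eq ÷ 1 = 110.8 mol NaHCO₃.
(b) Mass: 110.8 × 84 = 9303 g.

(a) 6.30 kg; (b) 9.30 kg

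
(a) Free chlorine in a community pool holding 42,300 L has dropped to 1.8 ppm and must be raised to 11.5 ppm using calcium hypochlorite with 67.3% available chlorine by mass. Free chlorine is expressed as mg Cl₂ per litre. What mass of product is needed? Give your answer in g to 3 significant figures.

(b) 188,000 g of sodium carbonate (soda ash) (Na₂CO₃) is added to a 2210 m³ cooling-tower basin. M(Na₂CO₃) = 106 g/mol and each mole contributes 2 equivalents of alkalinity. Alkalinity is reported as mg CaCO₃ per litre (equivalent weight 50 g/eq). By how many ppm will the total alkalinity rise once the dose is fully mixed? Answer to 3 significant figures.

(a) 610 g; (b) 80.3 ppm

(a) Chlorine deficit: 11.5 − 1.8 = 9.7 ppm = 9.7 mg/L as Cl₂.
(a) Cl₂ equivalent needed: 9.7 mg/L × 42,300 L = 410,300 mg = 410.3 g.
(a) Product at 67.3% available chlorine: 410.3 / 0.673 = 609.7 g.

(b) Volume: 2210 m³ = 2,210,000 L.
(b) Moles of Na₂CO₃: 188,000 g ÷ 106 g/mol = 1774 mol → 3547 eq of alkalinity.
(b) As CaCO₃: 3547 eq × 50 g/eq = 177,400 g.
(b) Rise: 177,400 g / 2,210,000 L × 1000 = 80.25 mg/L.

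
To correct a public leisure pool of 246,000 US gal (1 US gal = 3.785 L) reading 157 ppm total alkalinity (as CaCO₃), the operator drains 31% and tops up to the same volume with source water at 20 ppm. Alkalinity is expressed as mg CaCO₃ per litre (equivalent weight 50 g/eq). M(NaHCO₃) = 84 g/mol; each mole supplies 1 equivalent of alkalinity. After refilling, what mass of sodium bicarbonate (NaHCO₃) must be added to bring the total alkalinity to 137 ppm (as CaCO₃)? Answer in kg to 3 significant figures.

35.1 kg

Volume: 246,000 US gal × 3.785 L/gal = 931,110 L.
After draining 31% and refilling: 157 × 0.69 + 20 × 0.31 = 114.53 ppm.
Deficit to target: 137 − 114.53 = 22.47 mg/L.
As CaCO₃: 22.47 mg/L × 931,110 L = 20,920 g; ÷ 50 g/eq ÷ 1 = 418.4 mol NaHCO₃.
Mass: 418.4 × 84 = 35,150 g.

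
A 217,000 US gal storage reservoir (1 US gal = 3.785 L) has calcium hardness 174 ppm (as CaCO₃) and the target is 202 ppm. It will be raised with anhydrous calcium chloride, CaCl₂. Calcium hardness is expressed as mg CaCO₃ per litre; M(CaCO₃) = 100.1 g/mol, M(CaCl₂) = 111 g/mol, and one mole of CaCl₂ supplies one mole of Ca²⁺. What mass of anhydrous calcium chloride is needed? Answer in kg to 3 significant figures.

25.5 kg

Volume: 217,000 US gal × 3.785 L/gal = 821,345 L.
Hardness to add: (202 − 174) = 28 mg/L as CaCO₃ × 821,345 L = 23,000 g as CaCO₃.
Moles of Ca²⁺ (1 mol Ca²⁺ ≡ 1 mol CaCO₃): 23,000 / 100.1 g/mol = 229.7 mol.
Mass of CaCl₂: 229.7 × 111 = 25,500 g.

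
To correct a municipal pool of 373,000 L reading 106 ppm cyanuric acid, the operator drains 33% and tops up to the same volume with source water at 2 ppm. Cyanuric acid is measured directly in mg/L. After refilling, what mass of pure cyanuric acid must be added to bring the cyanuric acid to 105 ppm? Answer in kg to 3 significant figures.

After draining 33% and refilling: 106 × 0.67 + 2 × 0.33 = 71.68 ppm.
Deficit to target: 105 − 71.68 = 33.32 mg/L.
Mass: 33.32 mg/L × 373,000 L = 12,430 g cyanuric acid.

12.4 kg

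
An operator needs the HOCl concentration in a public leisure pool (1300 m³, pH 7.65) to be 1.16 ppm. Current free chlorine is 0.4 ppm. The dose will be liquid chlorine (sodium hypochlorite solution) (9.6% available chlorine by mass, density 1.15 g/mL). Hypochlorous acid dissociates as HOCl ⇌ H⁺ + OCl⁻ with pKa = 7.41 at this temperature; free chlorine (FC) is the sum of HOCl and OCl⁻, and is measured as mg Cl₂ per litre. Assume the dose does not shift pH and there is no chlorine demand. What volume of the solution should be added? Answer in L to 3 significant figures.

32.7 L

Volume: 1300 m³ = 1,300,000 L.
[OCl⁻]/[HOCl] = 10^(pH − pKa) = 10^(7.65 − 7.41) = 1.738; fraction as HOCl = 1/(1 + 1.738) = 0.3653.
Free chlorine required for 1.16 ppm HOCl: 1.16 / 0.3653 = 3.176 ppm.
FC to add: 3.176 − 0.4 = 2.776 mg/L as Cl₂.
Cl₂ equivalent: 2.776 mg/L × 1,300,000 L = 3609 g.
Product at 9.6% available Cl: 3609 / 0.096 = 37,590 g.
Volume: 37,590 g ÷ 1.15 g/mL = 32,690 mL.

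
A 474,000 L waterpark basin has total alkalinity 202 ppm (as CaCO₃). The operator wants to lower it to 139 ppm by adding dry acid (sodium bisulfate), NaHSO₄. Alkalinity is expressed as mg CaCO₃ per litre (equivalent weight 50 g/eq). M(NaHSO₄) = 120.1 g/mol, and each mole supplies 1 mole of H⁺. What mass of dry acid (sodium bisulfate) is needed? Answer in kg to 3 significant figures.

Alkalinity to neutralize: (202 − 139) = 63 mg/L as CaCO₃ × 474,000 L = 29,860 g as CaCO₃.
Equivalents of H⁺ required: 29,860 ÷ 50 g/eq = 597.2 eq = 597.2 mol NaHSO₄.
Mass of NaHSO₄: 597.2 × 120.1 = 71,730 g.

71.7 kg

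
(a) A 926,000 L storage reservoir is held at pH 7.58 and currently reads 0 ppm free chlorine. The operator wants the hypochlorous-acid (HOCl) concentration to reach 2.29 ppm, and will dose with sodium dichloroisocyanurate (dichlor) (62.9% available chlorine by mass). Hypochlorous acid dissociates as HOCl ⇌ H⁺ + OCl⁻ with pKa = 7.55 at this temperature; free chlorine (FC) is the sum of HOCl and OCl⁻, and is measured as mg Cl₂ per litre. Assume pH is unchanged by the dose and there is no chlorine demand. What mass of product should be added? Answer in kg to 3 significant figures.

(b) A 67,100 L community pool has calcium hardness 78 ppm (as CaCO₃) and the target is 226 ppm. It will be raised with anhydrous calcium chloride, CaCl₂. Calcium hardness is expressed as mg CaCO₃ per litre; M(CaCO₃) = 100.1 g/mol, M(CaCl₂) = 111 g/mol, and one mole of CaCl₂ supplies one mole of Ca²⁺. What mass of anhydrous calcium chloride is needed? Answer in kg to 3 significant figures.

(a) 6.98 kg; (b) 11.0 kg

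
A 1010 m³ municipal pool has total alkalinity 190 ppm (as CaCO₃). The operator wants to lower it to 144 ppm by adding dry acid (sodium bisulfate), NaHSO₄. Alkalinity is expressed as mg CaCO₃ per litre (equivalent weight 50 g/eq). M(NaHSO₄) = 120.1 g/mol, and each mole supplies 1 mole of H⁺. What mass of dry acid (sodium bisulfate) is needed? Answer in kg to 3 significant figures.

112 kg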